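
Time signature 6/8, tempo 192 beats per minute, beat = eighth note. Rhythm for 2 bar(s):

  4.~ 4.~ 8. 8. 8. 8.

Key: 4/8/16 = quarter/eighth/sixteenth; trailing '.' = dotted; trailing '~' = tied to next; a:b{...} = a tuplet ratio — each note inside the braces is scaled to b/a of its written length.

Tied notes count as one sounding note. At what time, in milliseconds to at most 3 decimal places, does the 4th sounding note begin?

note 4 onset = 21/2b = 3281.25ms

1. 0.0ms @ 0 + 2343.75ms (15/2)
2. 2343.75ms @ 15/2 + 468.75ms (3/2)
3. 2812.5ms @ 9 + 468.75ms (3/2)
4. 3281.25ms @ 21/2 + 468.75ms (3/2)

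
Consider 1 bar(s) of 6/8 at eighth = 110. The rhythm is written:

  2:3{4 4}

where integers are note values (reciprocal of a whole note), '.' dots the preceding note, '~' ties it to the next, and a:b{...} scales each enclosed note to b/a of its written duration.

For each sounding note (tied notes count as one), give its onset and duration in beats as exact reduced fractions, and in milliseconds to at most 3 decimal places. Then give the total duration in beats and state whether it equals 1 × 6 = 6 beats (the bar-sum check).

1) 0.0ms=0b +1636.364ms=3b
2) 1636.364ms=3b +1636.364ms=3b
Σ=6b of 6 (110bpm 6/8) — PASS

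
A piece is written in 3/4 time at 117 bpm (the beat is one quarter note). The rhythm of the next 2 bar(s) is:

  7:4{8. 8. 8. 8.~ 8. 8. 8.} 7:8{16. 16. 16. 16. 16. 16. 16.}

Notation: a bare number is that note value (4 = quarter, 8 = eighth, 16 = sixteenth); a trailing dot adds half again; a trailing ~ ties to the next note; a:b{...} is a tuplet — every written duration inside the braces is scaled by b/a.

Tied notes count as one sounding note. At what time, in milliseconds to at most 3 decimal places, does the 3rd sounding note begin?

1. 0.0ms @ 0 + 219.78ms (3/7)
2. 219.78ms @ 3/7 + 219.78ms (3/7)
3. 439.56ms @ 6/7 + 219.78ms (3/7)
4. 659.341ms @ 9/7 + 439.56ms (6/7)
5. 1098.901ms @ 15/7 + 219.78ms (3/7)
6. 1318.681ms @ 18/7 + 219.78ms (3/7)
7. 1538.462ms @ 3 + 219.78ms (3/7)
8. 1758.242ms @ 24/7 + 219.78ms (3/7)
9. 1978.022ms @ 27/7 + 219.78ms (3/7)
10. 2197.802ms @ 30/7 + 219.78ms (3/7)
11. 2417.582ms @ 33/7 + 219.78ms (3/7)
12. 2637.363ms @ 36/7 + 219.78ms (3/7)
13. 2857.143ms @ 39/7 + 219.78ms (3/7)

note 3 onset = 6/7b = 439.56ms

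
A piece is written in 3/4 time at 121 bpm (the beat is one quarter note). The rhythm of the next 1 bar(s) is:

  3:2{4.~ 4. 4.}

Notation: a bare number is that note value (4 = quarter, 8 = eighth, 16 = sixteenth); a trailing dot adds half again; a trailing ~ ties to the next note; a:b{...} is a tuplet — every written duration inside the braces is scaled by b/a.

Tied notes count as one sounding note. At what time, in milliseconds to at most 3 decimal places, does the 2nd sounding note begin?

note 2 onset = 2b = 991.736ms

1. 0.0ms @ 0 + 991.736ms (2)
2. 991.736ms @ 2 + 495.868ms (1)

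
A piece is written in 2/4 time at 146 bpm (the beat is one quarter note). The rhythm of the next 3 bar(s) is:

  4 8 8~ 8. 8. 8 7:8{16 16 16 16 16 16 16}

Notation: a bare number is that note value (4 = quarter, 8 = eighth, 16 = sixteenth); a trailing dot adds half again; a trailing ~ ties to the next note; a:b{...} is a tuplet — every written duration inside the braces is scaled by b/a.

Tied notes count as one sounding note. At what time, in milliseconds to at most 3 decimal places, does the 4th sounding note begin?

note 4 onset = 11/4b = 1130.137ms

1. 0.0ms @ 0 + 410.959ms (1)
2. 410.959ms @ 1 + 205.479ms (1/2)
3. 616.438ms @ 3/2 + 513.699ms (5/4)
4. 1130.137ms @ 11/4 + 308.219ms (3/4)
5. 1438.356ms @ 7/2 + 205.479ms (1/2)
6. 1643.836ms @ 4 + 117.417ms (2/7)
7. 1761.252ms @ 30/7 + 117.417ms (2/7)
8. 1878.669ms @ 32/7 + 117.417ms (2/7)
9. 1996.086ms @ 34/7 + 117.417ms (2/7)
10. 2113.503ms @ 36/7 + 117.417ms (2/7)
11. 2230.92ms @ 38/7 + 117.417ms (2/7)
12. 2348.337ms @ 40/7 + 117.417ms (2/7)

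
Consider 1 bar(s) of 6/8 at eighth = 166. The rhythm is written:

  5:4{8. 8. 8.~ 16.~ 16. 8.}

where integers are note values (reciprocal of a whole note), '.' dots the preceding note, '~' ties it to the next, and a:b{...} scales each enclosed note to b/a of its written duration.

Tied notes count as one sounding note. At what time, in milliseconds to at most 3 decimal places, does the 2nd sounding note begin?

note 2 onset = 6/5b = 433.735ms

1. 0.0ms @ 0 + 433.735ms (6/5)
2. 433.735ms @ 6/5 + 433.735ms (6/5)
3. 867.47ms @ 12/5 + 867.47ms (12/5)
4. 1734.94ms @ 24/5 + 433.735ms (6/5)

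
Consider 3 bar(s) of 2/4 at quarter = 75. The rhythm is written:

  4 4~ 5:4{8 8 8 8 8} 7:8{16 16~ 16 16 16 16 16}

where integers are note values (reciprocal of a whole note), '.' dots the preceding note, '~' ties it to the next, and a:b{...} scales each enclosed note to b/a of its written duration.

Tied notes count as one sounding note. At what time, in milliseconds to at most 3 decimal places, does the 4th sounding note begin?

note 4 onset = 14/5b = 2240.0ms

1. 0.0ms @ 0 + 800.0ms (1)
2. 800.0ms @ 1 + 1120.0ms (7/5)
3. 1920.0ms @ 12/5 + 320.0ms (2/5)
4. 2240.0ms @ 14/5 + 320.0ms (2/5)
5. 2560.0ms @ 16/5 + 320.0ms (2/5)
6. 2880.0ms @ 18/5 + 320.0ms (2/5)
7. 3200.0ms @ 4 + 228.571ms (2/7)
8. 3428.571ms @ 30/7 + 457.143ms (4/7)
9. 3885.714ms @ 34/7 + 228.571ms (2/7)
10. 4114.286ms @ 36/7 + 228.571ms (2/7)
11. 4342.857ms @ 38/7 + 228.571ms (2/7)
12. 4571.429ms @ 40/7 + 228.571ms (2/7)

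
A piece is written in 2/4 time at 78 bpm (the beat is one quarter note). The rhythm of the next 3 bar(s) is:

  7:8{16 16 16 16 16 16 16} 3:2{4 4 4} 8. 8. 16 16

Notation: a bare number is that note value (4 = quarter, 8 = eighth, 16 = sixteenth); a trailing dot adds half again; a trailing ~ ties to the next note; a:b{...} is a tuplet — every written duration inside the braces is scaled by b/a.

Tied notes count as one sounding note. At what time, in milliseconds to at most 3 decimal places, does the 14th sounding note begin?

note 14 onset = 23/4b = 4423.077ms

1. 0.0ms @ 0 + 219.78ms (2/7)
2. 219.78ms @ 2/7 + 219.78ms (2/7)
3. 439.56ms @ 4/7 + 219.78ms (2/7)
4. 659.341ms @ 6/7 + 219.78ms (2/7)
5. 879.121ms @ 8/7 + 219.78ms (2/7)
6. 1098.901ms @ 10/7 + 219.78ms (2/7)
7. 1318.681ms @ 12/7 + 219.78ms (2/7)
8. 1538.462ms @ 2 + 512.821ms (2/3)
9. 2051.282ms @ 8/3 + 512.821ms (2/3)
10. 2564.103ms @ 10/3 + 512.821ms (2/3)
11. 3076.923ms @ 4 + 576.923ms (3/4)
12. 3653.846ms @ 19/4 + 576.923ms (3/4)
13. 4230.769ms @ 11/2 + 192.308ms (1/4)
14. 4423.077ms @ 23/4 + 192.308ms (1/4)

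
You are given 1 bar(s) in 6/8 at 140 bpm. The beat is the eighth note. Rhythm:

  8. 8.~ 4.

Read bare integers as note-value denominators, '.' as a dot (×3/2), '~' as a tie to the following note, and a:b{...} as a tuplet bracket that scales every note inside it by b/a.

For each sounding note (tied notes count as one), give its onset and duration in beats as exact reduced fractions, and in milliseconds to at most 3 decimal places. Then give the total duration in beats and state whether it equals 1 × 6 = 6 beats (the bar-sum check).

1) 0.0ms=0b +642.857ms=3/2b
2) 642.857ms=3/2b +1928.571ms=9/2b
Σ=6b of 6 (140bpm 6/8) — PASS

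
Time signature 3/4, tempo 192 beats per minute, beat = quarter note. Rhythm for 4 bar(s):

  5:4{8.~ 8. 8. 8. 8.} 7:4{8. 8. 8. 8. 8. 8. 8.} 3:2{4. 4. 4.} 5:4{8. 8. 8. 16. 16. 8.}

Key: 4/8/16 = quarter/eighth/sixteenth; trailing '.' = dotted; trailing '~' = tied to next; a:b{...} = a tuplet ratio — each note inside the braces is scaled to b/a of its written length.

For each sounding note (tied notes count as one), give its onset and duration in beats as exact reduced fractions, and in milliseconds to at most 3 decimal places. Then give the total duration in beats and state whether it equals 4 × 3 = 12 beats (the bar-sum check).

1) 0.0ms=0b +375.0ms=6/5b
2) 375.0ms=6/5b +187.5ms=3/5b
3) 562.5ms=9/5b +187.5ms=3/5b
4) 750.0ms=12/5b +187.5ms=3/5b
5) 937.5ms=3b +133.929ms=3/7b
6) 1071.429ms=24/7b +133.929ms=3/7b
7) 1205.357ms=27/7b +133.929ms=3/7b
8) 1339.286ms=30/7b +133.929ms=3/7b
9) 1473.214ms=33/7b +133.929ms=3/7b
10) 1607.143ms=36/7b +133.929ms=3/7b
11) 1741.071ms=39/7b +133.929ms=3/7b
12) 1875.0ms=6b +312.5ms=1b
13) 2187.5ms=7b +312.5ms=1b
14) 2500.0ms=8b +312.5ms=1b
15) 2812.5ms=9b +187.5ms=3/5b
16) 3000.0ms=48/5b +187.5ms=3/5b
17) 3187.5ms=51/5b +187.5ms=3/5b
18) 3375.0ms=54/5b +93.75ms=3/10b
19) 3468.75ms=111/10b +93.75ms=3/10b
20) 3562.5ms=57/5b +187.5ms=3/5b
Σ=12b of 12 (192bpm 3/4) — PASS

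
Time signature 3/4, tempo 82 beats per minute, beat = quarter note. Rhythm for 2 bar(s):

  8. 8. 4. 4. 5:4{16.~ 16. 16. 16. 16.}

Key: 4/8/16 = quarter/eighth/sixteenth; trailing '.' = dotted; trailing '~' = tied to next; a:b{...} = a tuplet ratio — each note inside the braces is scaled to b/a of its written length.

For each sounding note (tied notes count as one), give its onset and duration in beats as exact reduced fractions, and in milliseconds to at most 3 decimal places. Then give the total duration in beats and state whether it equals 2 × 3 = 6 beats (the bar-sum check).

1) 0.0ms=0b +548.78ms=3/4b
2) 548.78ms=3/4b +548.78ms=3/4b
3) 1097.561ms=3/2b +1097.561ms=3/2b
4) 2195.122ms=3b +1097.561ms=3/2b
5) 3292.683ms=9/2b +439.024ms=3/5b
6) 3731.707ms=51/10b +219.512ms=3/10b
7) 3951.22ms=27/5b +219.512ms=3/10b
8) 4170.732ms=57/10b +219.512ms=3/10b
Σ=6b of 6 (82bpm 3/4) — PASS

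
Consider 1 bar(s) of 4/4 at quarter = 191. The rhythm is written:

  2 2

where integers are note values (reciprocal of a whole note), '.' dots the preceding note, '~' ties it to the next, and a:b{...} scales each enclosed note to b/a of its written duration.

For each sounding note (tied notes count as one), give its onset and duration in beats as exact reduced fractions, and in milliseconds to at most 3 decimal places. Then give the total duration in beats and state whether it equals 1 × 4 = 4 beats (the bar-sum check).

1) 0.0ms=0b +628.272ms=2b
2) 628.272ms=2b +628.272ms=2b
Σ=4b of 4 (191bpm 4/4) — PASS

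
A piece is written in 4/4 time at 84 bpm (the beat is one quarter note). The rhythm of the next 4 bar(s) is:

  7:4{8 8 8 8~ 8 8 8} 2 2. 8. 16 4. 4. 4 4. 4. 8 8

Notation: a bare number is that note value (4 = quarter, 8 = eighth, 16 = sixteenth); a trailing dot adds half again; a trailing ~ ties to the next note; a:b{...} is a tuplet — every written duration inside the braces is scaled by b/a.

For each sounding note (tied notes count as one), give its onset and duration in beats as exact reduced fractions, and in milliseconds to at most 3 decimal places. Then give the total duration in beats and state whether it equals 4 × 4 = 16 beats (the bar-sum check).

1) 0.0ms=0b +204.082ms=2/7b
2) 204.082ms=2/7b +204.082ms=2/7b
3) 408.163ms=4/7b +204.082ms=2/7b
4) 612.245ms=6/7b +408.163ms=4/7b
5) 1020.408ms=10/7b +204.082ms=2/7b
6) 1224.49ms=12/7b +204.082ms=2/7b
7) 1428.571ms=2b +1428.571ms=2b
8) 2857.143ms=4b +2142.857ms=3b
9) 5000.0ms=7b +535.714ms=3/4b
10) 5535.714ms=31/4b +178.571ms=1/4b
11) 5714.286ms=8b +1071.429ms=3/2b
12) 6785.714ms=19/2b +1071.429ms=3/2b
13) 7857.143ms=11b +714.286ms=1b
14) 8571.429ms=12b +1071.429ms=3/2b
15) 9642.857ms=27/2b +1071.429ms=3/2b
16) 10714.286ms=15b +357.143ms=1/2b
17) 11071.429ms=31/2b +357.143ms=1/2b
Σ=16b of 16 (84bpm 4/4) — PASS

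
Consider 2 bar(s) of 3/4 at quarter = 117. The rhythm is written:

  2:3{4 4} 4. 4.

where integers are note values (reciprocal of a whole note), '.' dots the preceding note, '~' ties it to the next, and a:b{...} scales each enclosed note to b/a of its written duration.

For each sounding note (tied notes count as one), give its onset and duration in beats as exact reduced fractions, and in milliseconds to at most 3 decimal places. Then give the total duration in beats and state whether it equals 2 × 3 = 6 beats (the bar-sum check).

1) 0.0ms=0b +769.231ms=3/2b
2) 769.231ms=3/2b +769.231ms=3/2b
3) 1538.462ms=3b +769.231ms=3/2b
4) 2307.692ms=9/2b +769.231ms=3/2b
Σ=6b of 6 (117bpm 3/4) — PASS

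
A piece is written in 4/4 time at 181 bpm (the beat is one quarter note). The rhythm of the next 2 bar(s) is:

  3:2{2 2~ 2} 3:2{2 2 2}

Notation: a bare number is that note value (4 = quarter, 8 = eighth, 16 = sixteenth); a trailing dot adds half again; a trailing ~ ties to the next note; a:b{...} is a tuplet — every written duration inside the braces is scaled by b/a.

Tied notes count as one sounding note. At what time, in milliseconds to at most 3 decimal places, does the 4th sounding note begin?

note 4 onset = 16/3b = 1767.956ms

1. 0.0ms @ 0 + 441.989ms (4/3)
2. 441.989ms @ 4/3 + 883.978ms (8/3)
3. 1325.967ms @ 4 + 441.989ms (4/3)
4. 1767.956ms @ 16/3 + 441.989ms (4/3)
5. 2209.945ms @ 20/3 + 441.989ms (4/3)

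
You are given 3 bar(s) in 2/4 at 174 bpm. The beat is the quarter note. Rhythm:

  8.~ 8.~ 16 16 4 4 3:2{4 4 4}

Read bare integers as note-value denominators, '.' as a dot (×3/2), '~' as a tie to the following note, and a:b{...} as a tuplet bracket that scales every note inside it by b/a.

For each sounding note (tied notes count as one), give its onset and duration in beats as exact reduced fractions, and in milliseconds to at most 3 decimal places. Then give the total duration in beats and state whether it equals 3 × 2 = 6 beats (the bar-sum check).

1) 0.0ms=0b +603.448ms=7/4b
2) 603.448ms=7/4b +86.207ms=1/4b
3) 689.655ms=2b +344.828ms=1b
4) 1034.483ms=3b +344.828ms=1b
5) 1379.31ms=4b +229.885ms=2/3b
6) 1609.195ms=14/3b +229.885ms=2/3b
7) 1839.08ms=16/3b +229.885ms=2/3b
Σ=6b of 6 (174bpm 2/4) — PASS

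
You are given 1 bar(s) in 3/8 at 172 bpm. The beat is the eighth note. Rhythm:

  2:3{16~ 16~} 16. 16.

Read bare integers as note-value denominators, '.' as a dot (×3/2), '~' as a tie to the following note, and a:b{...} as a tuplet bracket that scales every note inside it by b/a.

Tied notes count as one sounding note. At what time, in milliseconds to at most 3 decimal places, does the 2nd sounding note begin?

note 2 onset = 9/4b = 784.884ms

1. 0.0ms @ 0 + 784.884ms (9/4)
2. 784.884ms @ 9/4 + 261.628ms (3/4)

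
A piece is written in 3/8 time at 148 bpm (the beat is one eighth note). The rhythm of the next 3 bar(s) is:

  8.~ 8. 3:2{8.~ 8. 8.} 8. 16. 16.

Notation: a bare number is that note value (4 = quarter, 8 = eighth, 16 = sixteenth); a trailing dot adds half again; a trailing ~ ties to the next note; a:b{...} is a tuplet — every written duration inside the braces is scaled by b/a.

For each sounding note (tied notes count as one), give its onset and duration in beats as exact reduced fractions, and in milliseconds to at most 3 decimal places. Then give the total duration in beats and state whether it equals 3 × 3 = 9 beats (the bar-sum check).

1) 0.0ms=0b +1216.216ms=3b
2) 1216.216ms=3b +810.811ms=2b
3) 2027.027ms=5b +405.405ms=1b
4) 2432.432ms=6b +608.108ms=3/2b
5) 3040.541ms=15/2b +304.054ms=3/4b
6) 3344.595ms=33/4b +304.054ms=3/4b
Σ=9b of 9 (148bpm 3/8) — PASS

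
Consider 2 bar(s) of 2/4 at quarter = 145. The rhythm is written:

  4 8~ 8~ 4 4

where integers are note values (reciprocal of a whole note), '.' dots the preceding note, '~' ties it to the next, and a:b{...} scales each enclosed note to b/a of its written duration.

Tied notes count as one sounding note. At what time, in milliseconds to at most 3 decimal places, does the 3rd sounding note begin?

note 3 onset = 3b = 1241.379ms

1. 0.0ms @ 0 + 413.793ms (1)
2. 413.793ms @ 1 + 827.586ms (2)
3. 1241.379ms @ 3 + 413.793ms (1)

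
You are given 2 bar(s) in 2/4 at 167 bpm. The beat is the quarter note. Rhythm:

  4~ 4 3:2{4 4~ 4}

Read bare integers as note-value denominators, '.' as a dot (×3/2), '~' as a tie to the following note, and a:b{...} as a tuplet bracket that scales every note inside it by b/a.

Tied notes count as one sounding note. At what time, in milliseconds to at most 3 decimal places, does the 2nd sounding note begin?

1. 0.0ms @ 0 + 718.563ms (2)
2. 718.563ms @ 2 + 239.521ms (2/3)
3. 958.084ms @ 8/3 + 479.042ms (4/3)

note 2 onset = 2b = 718.563ms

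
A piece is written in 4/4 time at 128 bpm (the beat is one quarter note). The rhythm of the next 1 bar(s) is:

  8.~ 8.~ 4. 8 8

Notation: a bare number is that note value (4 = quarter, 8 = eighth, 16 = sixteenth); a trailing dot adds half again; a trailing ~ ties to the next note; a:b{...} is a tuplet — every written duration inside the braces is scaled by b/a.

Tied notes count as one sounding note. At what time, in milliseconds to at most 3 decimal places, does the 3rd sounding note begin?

note 3 onset = 7/2b = 1640.625ms

1. 0.0ms @ 0 + 1406.25ms (3)
2. 1406.25ms @ 3 + 234.375ms (1/2)
3. 1640.625ms @ 7/2 + 234.375ms (1/2)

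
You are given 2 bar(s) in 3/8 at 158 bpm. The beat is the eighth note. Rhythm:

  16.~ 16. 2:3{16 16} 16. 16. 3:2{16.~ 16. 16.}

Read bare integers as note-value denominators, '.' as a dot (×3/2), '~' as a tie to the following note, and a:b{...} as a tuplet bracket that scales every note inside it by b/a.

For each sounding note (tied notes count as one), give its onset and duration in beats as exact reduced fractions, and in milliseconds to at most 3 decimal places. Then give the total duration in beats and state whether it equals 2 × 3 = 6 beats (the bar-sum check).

1) 0.0ms=0b +569.62ms=3/2b
2) 569.62ms=3/2b +284.81ms=3/4b
3) 854.43ms=9/4b +284.81ms=3/4b
4) 1139.241ms=3b +284.81ms=3/4b
5) 1424.051ms=15/4b +284.81ms=3/4b
6) 1708.861ms=9/2b +379.747ms=1b
7) 2088.608ms=11/2b +189.873ms=1/2b
Σ=6b of 6 (158bpm 3/8) — PASS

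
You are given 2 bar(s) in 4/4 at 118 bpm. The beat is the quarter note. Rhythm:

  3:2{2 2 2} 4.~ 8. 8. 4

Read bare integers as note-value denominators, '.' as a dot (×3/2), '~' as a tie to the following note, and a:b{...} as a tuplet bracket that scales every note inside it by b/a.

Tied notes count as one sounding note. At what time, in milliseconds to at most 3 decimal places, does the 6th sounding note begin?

1. 0.0ms @ 0 + 677.966ms (4/3)
2. 677.966ms @ 4/3 + 677.966ms (4/3)
3. 1355.932ms @ 8/3 + 677.966ms (4/3)
4. 2033.898ms @ 4 + 1144.068ms (9/4)
5. 3177.966ms @ 25/4 + 381.356ms (3/4)
6. 3559.322ms @ 7 + 508.475ms (1)

note 6 onset = 7b = 3559.322ms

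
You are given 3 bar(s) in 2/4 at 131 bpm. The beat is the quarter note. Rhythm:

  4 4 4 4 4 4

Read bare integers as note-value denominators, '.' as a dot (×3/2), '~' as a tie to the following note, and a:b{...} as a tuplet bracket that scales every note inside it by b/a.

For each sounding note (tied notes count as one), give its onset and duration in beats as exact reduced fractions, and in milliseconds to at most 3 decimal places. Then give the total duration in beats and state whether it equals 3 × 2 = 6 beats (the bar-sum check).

1) 0.0ms=0b +458.015ms=1b
2) 458.015ms=1b +458.015ms=1b
3) 916.031ms=2b +458.015ms=1b
4) 1374.046ms=3b +458.015ms=1b
5) 1832.061ms=4b +458.015ms=1b
6) 2290.076ms=5b +458.015ms=1b
Σ=6b of 6 (131bpm 2/4) — PASS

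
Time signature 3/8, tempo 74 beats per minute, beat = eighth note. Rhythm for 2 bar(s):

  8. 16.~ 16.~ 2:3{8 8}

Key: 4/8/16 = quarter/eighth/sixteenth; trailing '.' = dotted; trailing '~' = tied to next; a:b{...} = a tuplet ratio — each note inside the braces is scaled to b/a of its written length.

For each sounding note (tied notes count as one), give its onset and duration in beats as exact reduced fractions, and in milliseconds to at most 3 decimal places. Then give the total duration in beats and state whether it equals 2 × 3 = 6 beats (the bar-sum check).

1) 0.0ms=0b +1216.216ms=3/2b
2) 1216.216ms=3/2b +2432.432ms=3b
3) 3648.649ms=9/2b +1216.216ms=3/2b
Σ=6b of 6 (74bpm 3/8) — PASS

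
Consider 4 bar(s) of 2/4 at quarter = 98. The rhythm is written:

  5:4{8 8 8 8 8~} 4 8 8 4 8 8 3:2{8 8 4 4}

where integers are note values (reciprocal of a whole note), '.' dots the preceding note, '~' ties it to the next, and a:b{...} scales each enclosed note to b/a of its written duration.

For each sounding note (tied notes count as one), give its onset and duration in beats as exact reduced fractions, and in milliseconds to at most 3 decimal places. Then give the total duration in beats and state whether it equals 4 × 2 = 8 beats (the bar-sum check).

1) 0.0ms=0b +244.898ms=2/5b
2) 244.898ms=2/5b +244.898ms=2/5b
3) 489.796ms=4/5b +244.898ms=2/5b
4) 734.694ms=6/5b +244.898ms=2/5b
5) 979.592ms=8/5b +857.143ms=7/5b
6) 1836.735ms=3b +306.122ms=1/2b
7) 2142.857ms=7/2b +306.122ms=1/2b
8) 2448.98ms=4b +612.245ms=1b
9) 3061.224ms=5b +306.122ms=1/2b
10) 3367.347ms=11/2b +306.122ms=1/2b
11) 3673.469ms=6b +204.082ms=1/3b
12) 3877.551ms=19/3b +204.082ms=1/3b
13) 4081.633ms=20/3b +408.163ms=2/3b
14) 4489.796ms=22/3b +408.163ms=2/3b
Σ=8b of 8 (98bpm 2/4) — PASS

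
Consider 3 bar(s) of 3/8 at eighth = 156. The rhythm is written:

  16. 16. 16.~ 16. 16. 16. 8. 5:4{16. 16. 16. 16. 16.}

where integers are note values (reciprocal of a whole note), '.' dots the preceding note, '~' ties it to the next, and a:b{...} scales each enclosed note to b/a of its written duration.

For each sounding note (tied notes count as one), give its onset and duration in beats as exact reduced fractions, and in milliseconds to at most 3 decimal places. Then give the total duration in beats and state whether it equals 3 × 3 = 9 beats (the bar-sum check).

1) 0.0ms=0b +288.462ms=3/4b
2) 288.462ms=3/4b +288.462ms=3/4b
3) 576.923ms=3/2b +576.923ms=3/2b
4) 1153.846ms=3b +288.462ms=3/4b
5) 1442.308ms=15/4b +288.462ms=3/4b
6) 1730.769ms=9/2b +576.923ms=3/2b
7) 2307.692ms=6b +230.769ms=3/5b
8) 2538.462ms=33/5b +230.769ms=3/5b
9) 2769.231ms=36/5b +230.769ms=3/5b
10) 3000.0ms=39/5b +230.769ms=3/5b
11) 3230.769ms=42/5b +230.769ms=3/5b
Σ=9b of 9 (156bpm 3/8) — PASS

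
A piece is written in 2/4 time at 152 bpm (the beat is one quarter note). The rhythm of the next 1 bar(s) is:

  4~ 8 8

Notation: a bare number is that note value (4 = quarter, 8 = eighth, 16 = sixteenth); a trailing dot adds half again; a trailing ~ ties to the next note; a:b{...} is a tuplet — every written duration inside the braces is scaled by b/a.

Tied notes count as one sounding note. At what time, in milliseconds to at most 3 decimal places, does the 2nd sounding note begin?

1. 0.0ms @ 0 + 592.105ms (3/2)
2. 592.105ms @ 3/2 + 197.368ms (1/2)

note 2 onset = 3/2b = 592.105ms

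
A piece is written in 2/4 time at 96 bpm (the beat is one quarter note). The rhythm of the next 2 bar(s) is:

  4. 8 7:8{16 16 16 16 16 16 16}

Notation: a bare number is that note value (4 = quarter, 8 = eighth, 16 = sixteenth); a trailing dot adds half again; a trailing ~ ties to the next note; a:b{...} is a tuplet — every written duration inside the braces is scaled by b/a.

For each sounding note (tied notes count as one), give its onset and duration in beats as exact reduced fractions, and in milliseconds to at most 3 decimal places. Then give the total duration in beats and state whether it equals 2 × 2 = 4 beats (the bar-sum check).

1) 0.0ms=0b +937.5ms=3/2b
2) 937.5ms=3/2b +312.5ms=1/2b
3) 1250.0ms=2b +178.571ms=2/7b
4) 1428.571ms=16/7b +178.571ms=2/7b
5) 1607.143ms=18/7b +178.571ms=2/7b
6) 1785.714ms=20/7b +178.571ms=2/7b
7) 1964.286ms=22/7b +178.571ms=2/7b
8) 2142.857ms=24/7b +178.571ms=2/7b
9) 2321.429ms=26/7b +178.571ms=2/7b
Σ=4b of 4 (96bpm 2/4) — PASS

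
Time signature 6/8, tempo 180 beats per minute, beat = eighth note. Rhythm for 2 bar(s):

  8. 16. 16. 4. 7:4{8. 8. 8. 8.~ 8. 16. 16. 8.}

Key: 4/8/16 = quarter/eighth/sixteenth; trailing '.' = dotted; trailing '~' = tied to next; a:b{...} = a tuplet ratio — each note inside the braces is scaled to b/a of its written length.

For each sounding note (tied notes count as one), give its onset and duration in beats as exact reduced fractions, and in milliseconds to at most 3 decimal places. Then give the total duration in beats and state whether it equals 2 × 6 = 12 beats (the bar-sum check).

1) 0.0ms=0b +500.0ms=3/2b
2) 500.0ms=3/2b +250.0ms=3/4b
3) 750.0ms=9/4b +250.0ms=3/4b
4) 1000.0ms=3b +1000.0ms=3b
5) 2000.0ms=6b +285.714ms=6/7b
6) 2285.714ms=48/7b +285.714ms=6/7b
7) 2571.429ms=54/7b +285.714ms=6/7b
8) 2857.143ms=60/7b +571.429ms=12/7b
9) 3428.571ms=72/7b +142.857ms=3/7b
10) 3571.429ms=75/7b +142.857ms=3/7b
11) 3714.286ms=78/7b +285.714ms=6/7b
Σ=12b of 12 (180bpm 6/8) — PASS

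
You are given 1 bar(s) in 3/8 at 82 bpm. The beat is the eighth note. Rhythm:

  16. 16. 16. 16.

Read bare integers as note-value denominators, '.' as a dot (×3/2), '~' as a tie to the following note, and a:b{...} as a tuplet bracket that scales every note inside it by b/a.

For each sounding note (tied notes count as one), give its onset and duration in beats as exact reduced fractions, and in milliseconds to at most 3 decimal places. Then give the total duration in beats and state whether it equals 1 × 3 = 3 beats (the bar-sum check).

1) 0.0ms=0b +548.78ms=3/4b
2) 548.78ms=3/4b +548.78ms=3/4b
3) 1097.561ms=3/2b +548.78ms=3/4b
4) 1646.341ms=9/4b +548.78ms=3/4b
Σ=3b of 3 (82bpm 3/8) — PASS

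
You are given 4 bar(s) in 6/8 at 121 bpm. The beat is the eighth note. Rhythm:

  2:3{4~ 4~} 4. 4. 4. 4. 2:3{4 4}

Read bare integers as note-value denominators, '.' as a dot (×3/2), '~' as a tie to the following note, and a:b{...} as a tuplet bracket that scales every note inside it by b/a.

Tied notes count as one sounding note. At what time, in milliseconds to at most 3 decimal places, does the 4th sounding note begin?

note 4 onset = 15b = 7438.017ms

1. 0.0ms @ 0 + 4462.81ms (9)
2. 4462.81ms @ 9 + 1487.603ms (3)
3. 5950.413ms @ 12 + 1487.603ms (3)
4. 7438.017ms @ 15 + 1487.603ms (3)
5. 8925.62ms @ 18 + 1487.603ms (3)
6. 10413.223ms @ 21 + 1487.603ms (3)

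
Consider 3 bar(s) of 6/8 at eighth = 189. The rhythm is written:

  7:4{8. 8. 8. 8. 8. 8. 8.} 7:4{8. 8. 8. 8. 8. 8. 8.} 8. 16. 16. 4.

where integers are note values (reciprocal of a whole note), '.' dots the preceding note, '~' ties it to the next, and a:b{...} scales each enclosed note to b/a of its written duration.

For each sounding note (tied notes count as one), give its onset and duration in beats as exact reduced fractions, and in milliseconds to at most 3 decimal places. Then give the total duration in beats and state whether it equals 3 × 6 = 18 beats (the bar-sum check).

1) 0.0ms=0b +272.109ms=6/7b
2) 272.109ms=6/7b +272.109ms=6/7b
3) 544.218ms=12/7b +272.109ms=6/7b
4) 816.327ms=18/7b +272.109ms=6/7b
5) 1088.435ms=24/7b +272.109ms=6/7b
6) 1360.544ms=30/7b +272.109ms=6/7b
7) 1632.653ms=36/7b +272.109ms=6/7b
8) 1904.762ms=6b +272.109ms=6/7b
9) 2176.871ms=48/7b +272.109ms=6/7b
10) 2448.98ms=54/7b +272.109ms=6/7b
11) 2721.088ms=60/7b +272.109ms=6/7b
12) 2993.197ms=66/7b +272.109ms=6/7b
13) 3265.306ms=72/7b +272.109ms=6/7b
14) 3537.415ms=78/7b +272.109ms=6/7b
15) 3809.524ms=12b +476.19ms=3/2b
16) 4285.714ms=27/2b +238.095ms=3/4b
17) 4523.81ms=57/4b +238.095ms=3/4b
18) 4761.905ms=15b +952.381ms=3b
Σ=18b of 18 (189bpm 6/8) — PASS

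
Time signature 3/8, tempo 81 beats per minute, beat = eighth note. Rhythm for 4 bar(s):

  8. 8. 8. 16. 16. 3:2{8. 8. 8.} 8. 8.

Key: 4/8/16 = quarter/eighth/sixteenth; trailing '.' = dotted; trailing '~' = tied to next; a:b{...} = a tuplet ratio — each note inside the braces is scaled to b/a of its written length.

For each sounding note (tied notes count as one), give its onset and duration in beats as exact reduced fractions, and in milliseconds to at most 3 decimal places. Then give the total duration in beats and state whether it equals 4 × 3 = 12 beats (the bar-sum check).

1) 0.0ms=0b +1111.111ms=3/2b
2) 1111.111ms=3/2b +1111.111ms=3/2b
3) 2222.222ms=3b +1111.111ms=3/2b
4) 3333.333ms=9/2b +555.556ms=3/4b
5) 3888.889ms=21/4b +555.556ms=3/4b
6) 4444.444ms=6b +740.741ms=1b
7) 5185.185ms=7b +740.741ms=1b
8) 5925.926ms=8b +740.741ms=1b
9) 6666.667ms=9b +1111.111ms=3/2b
10) 7777.778ms=21/2b +1111.111ms=3/2b
Σ=12b of 12 (81bpm 3/8) — PASS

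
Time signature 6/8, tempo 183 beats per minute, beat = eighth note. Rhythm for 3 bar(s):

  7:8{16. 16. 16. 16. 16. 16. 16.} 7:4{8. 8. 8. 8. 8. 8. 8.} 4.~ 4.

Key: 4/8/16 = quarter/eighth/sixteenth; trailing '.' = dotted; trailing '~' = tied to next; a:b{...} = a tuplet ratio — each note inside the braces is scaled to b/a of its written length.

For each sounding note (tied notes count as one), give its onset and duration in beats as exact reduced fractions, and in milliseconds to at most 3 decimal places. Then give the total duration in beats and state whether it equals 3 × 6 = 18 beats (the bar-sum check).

1) 0.0ms=0b +281.03ms=6/7b
2) 281.03ms=6/7b +281.03ms=6/7b
3) 562.061ms=12/7b +281.03ms=6/7b
4) 843.091ms=18/7b +281.03ms=6/7b
5) 1124.122ms=24/7b +281.03ms=6/7b
6) 1405.152ms=30/7b +281.03ms=6/7b
7) 1686.183ms=36/7b +281.03ms=6/7b
8) 1967.213ms=6b +281.03ms=6/7b
9) 2248.244ms=48/7b +281.03ms=6/7b
10) 2529.274ms=54/7b +281.03ms=6/7b
11) 2810.304ms=60/7b +281.03ms=6/7b
12) 3091.335ms=66/7b +281.03ms=6/7b
13) 3372.365ms=72/7b +281.03ms=6/7b
14) 3653.396ms=78/7b +281.03ms=6/7b
15) 3934.426ms=12b +1967.213ms=6b
Σ=18b of 18 (183bpm 6/8) — PASS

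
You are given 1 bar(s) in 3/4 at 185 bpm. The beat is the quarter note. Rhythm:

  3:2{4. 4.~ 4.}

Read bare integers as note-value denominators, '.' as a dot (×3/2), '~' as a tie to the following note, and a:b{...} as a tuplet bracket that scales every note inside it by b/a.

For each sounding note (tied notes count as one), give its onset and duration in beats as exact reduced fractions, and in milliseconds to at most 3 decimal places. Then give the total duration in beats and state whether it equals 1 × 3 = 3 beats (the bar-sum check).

1) 0.0ms=0b +324.324ms=1b
2) 324.324ms=1b +648.649ms=2b
Σ=3b of 3 (185bpm 3/4) — PASS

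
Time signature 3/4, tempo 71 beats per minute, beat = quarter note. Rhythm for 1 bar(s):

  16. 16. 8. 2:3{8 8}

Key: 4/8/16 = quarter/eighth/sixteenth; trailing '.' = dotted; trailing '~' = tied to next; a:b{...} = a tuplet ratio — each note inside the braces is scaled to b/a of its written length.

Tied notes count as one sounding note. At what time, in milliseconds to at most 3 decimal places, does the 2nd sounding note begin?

note 2 onset = 3/8b = 316.901ms

1. 0.0ms @ 0 + 316.901ms (3/8)
2. 316.901ms @ 3/8 + 316.901ms (3/8)
3. 633.803ms @ 3/4 + 633.803ms (3/4)
4. 1267.606ms @ 3/2 + 633.803ms (3/4)
5. 1901.408ms @ 9/4 + 633.803ms (3/4)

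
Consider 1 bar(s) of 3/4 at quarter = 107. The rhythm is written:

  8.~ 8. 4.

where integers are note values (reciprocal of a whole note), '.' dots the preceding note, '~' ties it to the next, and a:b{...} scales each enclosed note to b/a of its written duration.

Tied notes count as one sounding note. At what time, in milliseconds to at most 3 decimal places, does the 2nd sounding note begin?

note 2 onset = 3/2b = 841.121ms

1. 0.0ms @ 0 + 841.121ms (3/2)
2. 841.121ms @ 3/2 + 841.121ms (3/2)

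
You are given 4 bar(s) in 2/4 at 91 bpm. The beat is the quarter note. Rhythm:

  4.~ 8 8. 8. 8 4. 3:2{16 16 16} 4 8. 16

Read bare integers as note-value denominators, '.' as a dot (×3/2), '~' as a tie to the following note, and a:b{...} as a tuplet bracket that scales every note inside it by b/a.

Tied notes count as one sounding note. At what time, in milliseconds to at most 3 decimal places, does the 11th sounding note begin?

1. 0.0ms @ 0 + 1318.681ms (2)
2. 1318.681ms @ 2 + 494.505ms (3/4)
3. 1813.187ms @ 11/4 + 494.505ms (3/4)
4. 2307.692ms @ 7/2 + 329.67ms (1/2)
5. 2637.363ms @ 4 + 989.011ms (3/2)
6. 3626.374ms @ 11/2 + 109.89ms (1/6)
7. 3736.264ms @ 17/3 + 109.89ms (1/6)
8. 3846.154ms @ 35/6 + 109.89ms (1/6)
9. 3956.044ms @ 6 + 659.341ms (1)
10. 4615.385ms @ 7 + 494.505ms (3/4)
11. 5109.89ms @ 31/4 + 164.835ms (1/4)

note 11 onset = 31/4b = 5109.89ms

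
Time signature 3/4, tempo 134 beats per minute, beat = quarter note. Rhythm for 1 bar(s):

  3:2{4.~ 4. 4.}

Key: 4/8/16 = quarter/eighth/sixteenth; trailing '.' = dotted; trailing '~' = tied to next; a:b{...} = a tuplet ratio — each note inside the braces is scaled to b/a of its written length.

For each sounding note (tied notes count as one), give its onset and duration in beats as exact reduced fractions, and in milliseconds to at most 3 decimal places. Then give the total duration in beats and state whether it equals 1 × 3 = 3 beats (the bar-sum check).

1) 0.0ms=0b +895.522ms=2b
2) 895.522ms=2b +447.761ms=1b
Σ=3b of 3 (134bpm 3/4) — PASS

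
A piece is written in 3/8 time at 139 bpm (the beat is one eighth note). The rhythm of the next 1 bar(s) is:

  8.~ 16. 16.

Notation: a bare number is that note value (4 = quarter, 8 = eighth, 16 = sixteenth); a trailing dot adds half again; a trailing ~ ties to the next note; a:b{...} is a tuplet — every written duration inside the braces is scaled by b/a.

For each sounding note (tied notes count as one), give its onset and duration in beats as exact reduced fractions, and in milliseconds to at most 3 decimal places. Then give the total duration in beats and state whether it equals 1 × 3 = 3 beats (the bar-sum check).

1) 0.0ms=0b +971.223ms=9/4b
2) 971.223ms=9/4b +323.741ms=3/4b
Σ=3b of 3 (139bpm 3/8) — PASS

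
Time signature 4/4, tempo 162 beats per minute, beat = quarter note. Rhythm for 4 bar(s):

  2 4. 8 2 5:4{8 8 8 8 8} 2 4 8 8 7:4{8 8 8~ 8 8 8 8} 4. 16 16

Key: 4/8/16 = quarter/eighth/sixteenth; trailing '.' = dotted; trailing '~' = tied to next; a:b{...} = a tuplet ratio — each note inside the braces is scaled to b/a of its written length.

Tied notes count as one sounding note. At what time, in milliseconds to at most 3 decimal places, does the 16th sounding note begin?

1. 0.0ms @ 0 + 740.741ms (2)
2. 740.741ms @ 2 + 555.556ms (3/2)
3. 1296.296ms @ 7/2 + 185.185ms (1/2)
4. 1481.481ms @ 4 + 740.741ms (2)
5. 2222.222ms @ 6 + 148.148ms (2/5)
6. 2370.37ms @ 32/5 + 148.148ms (2/5)
7. 2518.519ms @ 34/5 + 148.148ms (2/5)
8. 2666.667ms @ 36/5 + 148.148ms (2/5)
9. 2814.815ms @ 38/5 + 148.148ms (2/5)
10. 2962.963ms @ 8 + 740.741ms (2)
11. 3703.704ms @ 10 + 370.37ms (1)
12. 4074.074ms @ 11 + 185.185ms (1/2)
13. 4259.259ms @ 23/2 + 185.185ms (1/2)
14. 4444.444ms @ 12 + 105.82ms (2/7)
15. 4550.265ms @ 86/7 + 105.82ms (2/7)
16. 4656.085ms @ 88/7 + 211.64ms (4/7)
17. 4867.725ms @ 92/7 + 105.82ms (2/7)
18. 4973.545ms @ 94/7 + 105.82ms (2/7)
19. 5079.365ms @ 96/7 + 105.82ms (2/7)
20. 5185.185ms @ 14 + 555.556ms (3/2)
21. 5740.741ms @ 31/2 + 92.593ms (1/4)
22. 5833.333ms @ 63/4 + 92.593ms (1/4)

note 16 onset = 88/7b = 4656.085ms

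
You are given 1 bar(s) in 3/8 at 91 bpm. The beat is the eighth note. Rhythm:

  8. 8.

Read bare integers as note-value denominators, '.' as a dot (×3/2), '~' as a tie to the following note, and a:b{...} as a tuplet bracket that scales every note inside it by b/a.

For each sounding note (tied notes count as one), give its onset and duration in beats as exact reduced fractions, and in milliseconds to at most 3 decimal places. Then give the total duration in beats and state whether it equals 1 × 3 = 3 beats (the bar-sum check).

1) 0.0ms=0b +989.011ms=3/2b
2) 989.011ms=3/2b +989.011ms=3/2b
Σ=3b of 3 (91bpm 3/8) — PASS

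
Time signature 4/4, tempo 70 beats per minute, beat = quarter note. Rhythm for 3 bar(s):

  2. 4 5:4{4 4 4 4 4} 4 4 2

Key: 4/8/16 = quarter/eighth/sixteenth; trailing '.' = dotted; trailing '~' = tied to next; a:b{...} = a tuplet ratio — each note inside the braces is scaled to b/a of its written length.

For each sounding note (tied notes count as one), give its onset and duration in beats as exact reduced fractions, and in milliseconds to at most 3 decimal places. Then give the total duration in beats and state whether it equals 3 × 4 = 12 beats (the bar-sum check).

1) 0.0ms=0b +2571.429ms=3b
2) 2571.429ms=3b +857.143ms=1b
3) 3428.571ms=4b +685.714ms=4/5b
4) 4114.286ms=24/5b +685.714ms=4/5b
5) 4800.0ms=28/5b +685.714ms=4/5b
6) 5485.714ms=32/5b +685.714ms=4/5b
7) 6171.429ms=36/5b +685.714ms=4/5b
8) 6857.143ms=8b +857.143ms=1b
9) 7714.286ms=9b +857.143ms=1b
10) 8571.429ms=10b +1714.286ms=2b
Σ=12b of 12 (70bpm 4/4) — PASS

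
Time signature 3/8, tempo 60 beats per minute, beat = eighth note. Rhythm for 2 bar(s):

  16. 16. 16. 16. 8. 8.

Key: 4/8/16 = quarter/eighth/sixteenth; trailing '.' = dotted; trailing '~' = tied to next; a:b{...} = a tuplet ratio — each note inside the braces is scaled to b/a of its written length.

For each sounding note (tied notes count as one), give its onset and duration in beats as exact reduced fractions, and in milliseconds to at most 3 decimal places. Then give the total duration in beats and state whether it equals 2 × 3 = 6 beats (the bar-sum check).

1) 0.0ms=0b +750.0ms=3/4b
2) 750.0ms=3/4b +750.0ms=3/4b
3) 1500.0ms=3/2b +750.0ms=3/4b
4) 2250.0ms=9/4b +750.0ms=3/4b
5) 3000.0ms=3b +1500.0ms=3/2b
6) 4500.0ms=9/2b +1500.0ms=3/2b
Σ=6b of 6 (60bpm 3/8) — PASS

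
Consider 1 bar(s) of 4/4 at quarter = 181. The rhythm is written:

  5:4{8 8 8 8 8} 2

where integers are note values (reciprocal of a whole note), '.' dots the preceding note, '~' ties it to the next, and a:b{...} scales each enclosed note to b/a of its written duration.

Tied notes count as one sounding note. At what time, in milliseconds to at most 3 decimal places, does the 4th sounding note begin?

note 4 onset = 6/5b = 397.79ms

1. 0.0ms @ 0 + 132.597ms (2/5)
2. 132.597ms @ 2/5 + 132.597ms (2/5)
3. 265.193ms @ 4/5 + 132.597ms (2/5)
4. 397.79ms @ 6/5 + 132.597ms (2/5)
5. 530.387ms @ 8/5 + 132.597ms (2/5)
6. 662.983ms @ 2 + 662.983ms (2)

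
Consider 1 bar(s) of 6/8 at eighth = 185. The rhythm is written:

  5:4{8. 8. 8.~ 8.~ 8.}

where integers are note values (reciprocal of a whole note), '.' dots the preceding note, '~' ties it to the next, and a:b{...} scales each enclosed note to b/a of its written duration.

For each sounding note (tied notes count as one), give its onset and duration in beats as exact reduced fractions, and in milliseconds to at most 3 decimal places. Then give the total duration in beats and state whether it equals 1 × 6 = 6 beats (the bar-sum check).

1) 0.0ms=0b +389.189ms=6/5b
2) 389.189ms=6/5b +389.189ms=6/5b
3) 778.378ms=12/5b +1167.568ms=18/5b
Σ=6b of 6 (185bpm 6/8) — PASS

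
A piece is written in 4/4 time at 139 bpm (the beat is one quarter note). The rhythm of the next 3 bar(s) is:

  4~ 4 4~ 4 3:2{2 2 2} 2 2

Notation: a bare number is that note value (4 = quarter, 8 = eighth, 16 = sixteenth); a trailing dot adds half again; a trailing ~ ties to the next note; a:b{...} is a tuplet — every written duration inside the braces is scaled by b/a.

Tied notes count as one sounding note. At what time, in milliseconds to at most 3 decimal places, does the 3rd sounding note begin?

note 3 onset = 4b = 1726.619ms

1. 0.0ms @ 0 + 863.309ms (2)
2. 863.309ms @ 2 + 863.309ms (2)
3. 1726.619ms @ 4 + 575.54ms (4/3)
4. 2302.158ms @ 16/3 + 575.54ms (4/3)
5. 2877.698ms @ 20/3 + 575.54ms (4/3)
6. 3453.237ms @ 8 + 863.309ms (2)
7. 4316.547ms @ 10 + 863.309ms (2)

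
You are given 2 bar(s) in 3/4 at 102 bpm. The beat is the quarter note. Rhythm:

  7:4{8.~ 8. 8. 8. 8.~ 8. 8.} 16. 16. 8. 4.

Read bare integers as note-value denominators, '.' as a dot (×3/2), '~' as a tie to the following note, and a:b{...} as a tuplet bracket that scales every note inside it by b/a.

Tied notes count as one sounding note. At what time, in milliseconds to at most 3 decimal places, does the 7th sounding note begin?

note 7 onset = 27/8b = 1985.294ms

1. 0.0ms @ 0 + 504.202ms (6/7)
2. 504.202ms @ 6/7 + 252.101ms (3/7)
3. 756.303ms @ 9/7 + 252.101ms (3/7)
4. 1008.403ms @ 12/7 + 504.202ms (6/7)
5. 1512.605ms @ 18/7 + 252.101ms (3/7)
6. 1764.706ms @ 3 + 220.588ms (3/8)
7. 1985.294ms @ 27/8 + 220.588ms (3/8)
8. 2205.882ms @ 15/4 + 441.176ms (3/4)
9. 2647.059ms @ 9/2 + 882.353ms (3/2)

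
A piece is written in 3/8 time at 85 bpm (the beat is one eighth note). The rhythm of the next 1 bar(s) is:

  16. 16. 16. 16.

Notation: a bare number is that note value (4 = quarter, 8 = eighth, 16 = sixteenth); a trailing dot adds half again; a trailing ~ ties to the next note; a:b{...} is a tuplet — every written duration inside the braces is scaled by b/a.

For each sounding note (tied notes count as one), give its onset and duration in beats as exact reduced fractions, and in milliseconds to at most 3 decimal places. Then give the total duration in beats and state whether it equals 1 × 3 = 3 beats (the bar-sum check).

1) 0.0ms=0b +529.412ms=3/4b
2) 529.412ms=3/4b +529.412ms=3/4b
3) 1058.824ms=3/2b +529.412ms=3/4b
4) 1588.235ms=9/4b +529.412ms=3/4b
Σ=3b of 3 (85bpm 3/8) — PASS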